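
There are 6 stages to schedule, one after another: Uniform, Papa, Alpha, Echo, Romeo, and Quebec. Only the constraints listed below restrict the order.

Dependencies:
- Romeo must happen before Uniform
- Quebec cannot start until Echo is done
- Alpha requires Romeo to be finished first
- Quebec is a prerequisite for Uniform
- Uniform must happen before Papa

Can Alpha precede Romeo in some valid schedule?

The constraints give a chain Romeo → Alpha, which forces Romeo before Alpha.
So no valid ordering can have Alpha before Romeo.

No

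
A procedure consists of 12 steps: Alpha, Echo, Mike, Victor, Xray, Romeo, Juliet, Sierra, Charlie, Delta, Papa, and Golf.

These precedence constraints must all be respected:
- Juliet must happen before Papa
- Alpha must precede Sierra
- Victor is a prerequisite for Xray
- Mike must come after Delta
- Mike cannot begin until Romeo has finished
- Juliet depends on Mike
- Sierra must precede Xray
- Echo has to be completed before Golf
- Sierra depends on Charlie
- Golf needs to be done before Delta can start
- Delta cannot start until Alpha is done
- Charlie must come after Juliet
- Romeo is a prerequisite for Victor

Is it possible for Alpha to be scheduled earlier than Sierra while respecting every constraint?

Alpha is actually forced before Sierra by the constraints, so certainly some valid ordering has Alpha first.

Yes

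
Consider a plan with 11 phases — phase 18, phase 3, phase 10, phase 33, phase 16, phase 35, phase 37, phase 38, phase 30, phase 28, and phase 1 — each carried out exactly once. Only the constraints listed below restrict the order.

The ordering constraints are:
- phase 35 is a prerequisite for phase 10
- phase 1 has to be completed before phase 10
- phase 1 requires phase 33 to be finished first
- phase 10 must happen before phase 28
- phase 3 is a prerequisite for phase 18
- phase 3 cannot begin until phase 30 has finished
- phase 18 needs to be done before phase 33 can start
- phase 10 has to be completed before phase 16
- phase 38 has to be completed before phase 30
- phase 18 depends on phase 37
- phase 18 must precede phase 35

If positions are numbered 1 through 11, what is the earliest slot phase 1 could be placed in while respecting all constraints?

The phases that are forced before phase 1, directly or transitively, are phase 18, phase 3, phase 33, phase 37, phase 38, phase 30. That's 6 phases.
With 6 mandatory predecessors, the earliest phase 1 can sit is position 6+1 = 7, and placing just those 6 first achieves it.

7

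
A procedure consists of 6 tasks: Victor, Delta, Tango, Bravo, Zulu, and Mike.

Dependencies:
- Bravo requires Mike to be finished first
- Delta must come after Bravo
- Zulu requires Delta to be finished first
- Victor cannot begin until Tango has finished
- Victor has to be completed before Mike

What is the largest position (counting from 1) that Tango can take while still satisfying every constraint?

1

The tasks that are forced after Tango, directly or by a chain of constraints, are Victor, Delta, Bravo, Zulu, Mike. That's 5 tasks.
So at least 5 tasks follow Tango, putting Tango no later than position 1. That position is achievable by scheduling everything else first.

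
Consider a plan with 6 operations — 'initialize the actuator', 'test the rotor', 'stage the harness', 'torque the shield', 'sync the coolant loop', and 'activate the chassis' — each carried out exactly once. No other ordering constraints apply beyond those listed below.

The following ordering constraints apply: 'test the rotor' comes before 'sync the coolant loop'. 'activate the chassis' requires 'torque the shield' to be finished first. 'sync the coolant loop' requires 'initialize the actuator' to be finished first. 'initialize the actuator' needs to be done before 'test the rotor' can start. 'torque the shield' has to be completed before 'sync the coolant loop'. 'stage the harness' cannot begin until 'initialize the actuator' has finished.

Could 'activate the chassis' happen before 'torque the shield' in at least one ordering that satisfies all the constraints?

Following 'torque the shield' → 'activate the chassis', 'torque the shield' must precede 'activate the chassis' in every valid ordering.
So no valid ordering can have 'activate the chassis' before 'torque the shield'.

No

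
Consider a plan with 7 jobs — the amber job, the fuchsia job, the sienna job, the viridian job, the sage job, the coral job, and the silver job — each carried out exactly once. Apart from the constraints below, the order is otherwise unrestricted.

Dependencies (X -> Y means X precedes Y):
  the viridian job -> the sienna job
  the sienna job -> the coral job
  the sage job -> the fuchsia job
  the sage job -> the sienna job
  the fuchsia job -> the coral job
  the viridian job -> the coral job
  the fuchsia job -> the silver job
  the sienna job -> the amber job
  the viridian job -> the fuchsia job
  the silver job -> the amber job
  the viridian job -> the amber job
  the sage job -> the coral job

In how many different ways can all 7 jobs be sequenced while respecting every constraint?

2 jobs have no prerequisites (the viridian job, the sage job), so any of them could come first.
Counting all ways to extend the partial order to a total order gives 16.

16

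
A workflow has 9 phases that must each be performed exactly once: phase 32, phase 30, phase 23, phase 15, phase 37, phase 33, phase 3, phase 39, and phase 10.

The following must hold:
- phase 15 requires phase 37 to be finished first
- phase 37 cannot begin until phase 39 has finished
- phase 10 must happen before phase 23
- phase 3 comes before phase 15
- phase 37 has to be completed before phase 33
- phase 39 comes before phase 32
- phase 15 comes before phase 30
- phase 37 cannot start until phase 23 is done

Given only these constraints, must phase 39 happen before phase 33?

Chaining the stated constraints: phase 39 → phase 37 → phase 33.
That forces phase 39 before phase 33 in every valid schedule.

Yes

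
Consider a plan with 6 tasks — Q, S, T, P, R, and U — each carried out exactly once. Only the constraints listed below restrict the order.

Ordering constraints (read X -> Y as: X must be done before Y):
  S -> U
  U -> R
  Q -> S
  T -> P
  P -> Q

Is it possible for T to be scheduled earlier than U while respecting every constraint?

Every valid ordering already has T before U (the constraints require it), so in particular at least one does.

Yes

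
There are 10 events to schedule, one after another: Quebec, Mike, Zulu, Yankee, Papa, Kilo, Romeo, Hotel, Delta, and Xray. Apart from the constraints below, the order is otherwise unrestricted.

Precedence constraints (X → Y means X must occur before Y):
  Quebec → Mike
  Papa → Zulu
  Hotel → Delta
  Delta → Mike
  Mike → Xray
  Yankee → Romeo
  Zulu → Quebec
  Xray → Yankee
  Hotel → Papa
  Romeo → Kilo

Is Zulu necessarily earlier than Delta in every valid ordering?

No

Nothing in the constraints links Zulu and Delta; they are unordered relative to each other.
There exist valid orderings with Delta before Zulu, so Zulu is not required to come first.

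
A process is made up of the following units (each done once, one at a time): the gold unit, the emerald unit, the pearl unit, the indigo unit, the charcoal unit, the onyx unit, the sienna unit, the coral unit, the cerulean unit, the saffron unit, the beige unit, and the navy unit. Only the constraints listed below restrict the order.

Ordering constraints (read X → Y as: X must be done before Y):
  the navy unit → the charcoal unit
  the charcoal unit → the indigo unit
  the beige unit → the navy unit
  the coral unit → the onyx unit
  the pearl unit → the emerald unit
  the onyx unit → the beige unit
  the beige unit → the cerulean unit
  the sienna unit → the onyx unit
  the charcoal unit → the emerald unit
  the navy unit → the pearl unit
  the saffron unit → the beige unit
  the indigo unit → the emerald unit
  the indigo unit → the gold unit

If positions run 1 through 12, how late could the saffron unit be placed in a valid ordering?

4

Following every chain forward from the saffron unit, the units that must come later are the gold unit, the emerald unit, the pearl unit, the indigo unit, the charcoal unit, the cerulean unit, the beige unit, the navy unit — 8 of them.
With 8 mandatory successors out of 12 units total, the latest slot for the saffron unit is 12−8 = 4, and it's reachable by doing all non-successors before the saffron unit.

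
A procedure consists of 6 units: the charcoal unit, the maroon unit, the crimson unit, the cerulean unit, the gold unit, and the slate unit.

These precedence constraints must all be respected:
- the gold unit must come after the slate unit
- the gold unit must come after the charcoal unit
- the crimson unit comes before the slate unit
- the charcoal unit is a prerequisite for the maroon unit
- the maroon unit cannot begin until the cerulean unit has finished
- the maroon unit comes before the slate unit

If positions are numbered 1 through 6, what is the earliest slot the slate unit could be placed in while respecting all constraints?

5

Every unit that must precede the slate unit has to come before it. Tracing all chains that end at the slate unit, those units are: the charcoal unit, the maroon unit, the crimson unit, the cerulean unit — 4 in total.
So at minimum 4 units come before the slate unit, putting the slate unit no earlier than position 5. That position is achievable by scheduling exactly those predecessors first.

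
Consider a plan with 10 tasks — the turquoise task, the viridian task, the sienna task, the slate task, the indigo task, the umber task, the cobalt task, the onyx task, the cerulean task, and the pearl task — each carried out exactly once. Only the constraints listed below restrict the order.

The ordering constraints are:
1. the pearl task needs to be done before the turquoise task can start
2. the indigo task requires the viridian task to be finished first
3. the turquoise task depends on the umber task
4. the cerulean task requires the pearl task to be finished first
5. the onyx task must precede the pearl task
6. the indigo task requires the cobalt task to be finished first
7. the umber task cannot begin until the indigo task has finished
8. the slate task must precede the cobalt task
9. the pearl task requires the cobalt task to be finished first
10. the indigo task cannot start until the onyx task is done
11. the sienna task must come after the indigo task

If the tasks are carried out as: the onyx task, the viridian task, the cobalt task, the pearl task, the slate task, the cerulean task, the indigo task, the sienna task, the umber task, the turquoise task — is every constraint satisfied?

No

In the proposed order, the cobalt task appears before the slate task.
Since the slate task is required before the cobalt task, the ordering is invalid.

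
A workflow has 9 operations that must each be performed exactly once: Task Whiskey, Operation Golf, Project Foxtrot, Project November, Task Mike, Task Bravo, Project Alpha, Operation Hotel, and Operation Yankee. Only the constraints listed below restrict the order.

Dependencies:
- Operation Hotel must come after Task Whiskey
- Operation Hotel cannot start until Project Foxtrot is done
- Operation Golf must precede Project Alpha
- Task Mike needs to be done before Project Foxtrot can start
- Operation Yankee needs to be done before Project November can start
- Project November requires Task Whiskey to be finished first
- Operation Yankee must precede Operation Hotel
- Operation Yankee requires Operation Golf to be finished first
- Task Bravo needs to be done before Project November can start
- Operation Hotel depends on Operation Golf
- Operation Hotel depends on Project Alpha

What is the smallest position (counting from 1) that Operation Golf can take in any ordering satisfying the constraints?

Operation Golf has no prerequisites at all, so it can go in position 1.

1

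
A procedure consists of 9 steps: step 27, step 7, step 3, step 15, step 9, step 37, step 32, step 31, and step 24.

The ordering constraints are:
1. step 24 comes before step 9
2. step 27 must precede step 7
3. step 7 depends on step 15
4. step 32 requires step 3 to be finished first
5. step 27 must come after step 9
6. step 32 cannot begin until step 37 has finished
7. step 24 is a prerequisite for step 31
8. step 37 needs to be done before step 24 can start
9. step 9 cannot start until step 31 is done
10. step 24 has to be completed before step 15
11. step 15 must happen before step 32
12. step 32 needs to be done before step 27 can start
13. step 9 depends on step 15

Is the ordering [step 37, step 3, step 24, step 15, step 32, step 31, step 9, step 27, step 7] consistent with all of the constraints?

Checking each listed constraint against this order: for instance, step 15 is in position 4 and step 7 in position 9, so that constraint holds — and the remaining constraints check out the same way.

Yes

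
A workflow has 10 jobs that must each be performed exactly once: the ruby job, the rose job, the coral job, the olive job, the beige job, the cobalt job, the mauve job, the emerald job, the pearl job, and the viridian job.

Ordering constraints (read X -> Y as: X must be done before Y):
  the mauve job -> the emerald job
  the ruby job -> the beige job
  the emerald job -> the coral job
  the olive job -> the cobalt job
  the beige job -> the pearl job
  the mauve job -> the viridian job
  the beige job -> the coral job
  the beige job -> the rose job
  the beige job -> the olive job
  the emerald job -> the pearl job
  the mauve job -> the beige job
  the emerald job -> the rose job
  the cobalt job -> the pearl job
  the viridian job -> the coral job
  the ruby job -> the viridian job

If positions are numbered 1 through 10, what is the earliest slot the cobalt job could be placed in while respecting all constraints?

Every job that must precede the cobalt job has to come before it. Tracing all chains that end at the cobalt job, those jobs are: the ruby job, the olive job, the beige job, the mauve job — 4 in total.
So at minimum 4 jobs come before the cobalt job, putting the cobalt job no earlier than position 5. That position is achievable by scheduling exactly those predecessors first.

5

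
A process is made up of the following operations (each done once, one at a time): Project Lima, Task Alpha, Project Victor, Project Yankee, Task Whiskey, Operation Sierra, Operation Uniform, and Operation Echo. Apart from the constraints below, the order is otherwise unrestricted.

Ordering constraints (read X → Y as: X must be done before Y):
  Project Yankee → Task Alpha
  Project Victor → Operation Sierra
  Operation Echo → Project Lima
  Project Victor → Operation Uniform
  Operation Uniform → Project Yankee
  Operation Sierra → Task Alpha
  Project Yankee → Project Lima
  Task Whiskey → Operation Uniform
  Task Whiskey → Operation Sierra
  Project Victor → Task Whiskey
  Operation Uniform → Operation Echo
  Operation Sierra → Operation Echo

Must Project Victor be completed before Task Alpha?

Following the dependencies: Project Victor → Operation Sierra → Task Alpha.
Hence Project Victor necessarily comes before Task Alpha.

Yes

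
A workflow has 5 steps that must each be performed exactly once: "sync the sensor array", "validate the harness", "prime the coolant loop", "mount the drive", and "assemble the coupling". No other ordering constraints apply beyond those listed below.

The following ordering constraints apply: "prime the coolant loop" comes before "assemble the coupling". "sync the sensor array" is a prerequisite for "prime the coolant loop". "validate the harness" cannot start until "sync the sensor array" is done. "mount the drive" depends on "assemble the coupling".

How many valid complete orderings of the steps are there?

Only "sync the sensor array" has no prerequisites, so it must go first.
Enumerating by repeatedly choosing an available step (one whose prerequisites are all placed) gives 4 distinct complete orderings.

4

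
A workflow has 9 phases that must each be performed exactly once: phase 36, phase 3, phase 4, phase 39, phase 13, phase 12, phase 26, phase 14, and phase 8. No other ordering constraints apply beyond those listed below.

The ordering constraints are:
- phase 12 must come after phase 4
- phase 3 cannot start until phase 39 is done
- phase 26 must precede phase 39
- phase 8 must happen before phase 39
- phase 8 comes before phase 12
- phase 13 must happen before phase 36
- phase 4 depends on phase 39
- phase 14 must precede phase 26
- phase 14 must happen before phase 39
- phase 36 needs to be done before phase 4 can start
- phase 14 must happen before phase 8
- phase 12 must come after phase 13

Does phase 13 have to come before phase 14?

No chain of constraints connects phase 13 to phase 14 in either direction.
A valid ordering placing phase 14 before phase 13 exists, so the answer is no.

No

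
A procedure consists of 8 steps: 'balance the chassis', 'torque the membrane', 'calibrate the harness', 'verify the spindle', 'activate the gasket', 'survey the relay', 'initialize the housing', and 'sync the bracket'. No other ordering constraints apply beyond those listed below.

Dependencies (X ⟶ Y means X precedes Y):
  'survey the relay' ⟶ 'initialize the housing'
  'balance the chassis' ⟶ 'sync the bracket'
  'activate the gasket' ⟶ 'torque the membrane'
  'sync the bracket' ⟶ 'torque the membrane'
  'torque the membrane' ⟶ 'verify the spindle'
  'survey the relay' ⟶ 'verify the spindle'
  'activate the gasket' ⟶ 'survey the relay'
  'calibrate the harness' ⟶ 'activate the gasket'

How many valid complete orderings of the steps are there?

The steps with no prerequisites are 'balance the chassis', 'calibrate the harness'; any of them can be placed first.
Enumerating by repeatedly choosing an available step (one whose prerequisites are all placed) gives 47 distinct complete orderings.

47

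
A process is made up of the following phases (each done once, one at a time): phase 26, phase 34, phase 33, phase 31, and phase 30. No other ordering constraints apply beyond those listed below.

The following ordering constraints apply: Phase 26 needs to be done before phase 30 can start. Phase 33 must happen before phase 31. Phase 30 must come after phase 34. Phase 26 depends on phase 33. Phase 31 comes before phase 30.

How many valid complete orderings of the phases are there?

2 phases have no prerequisites (phase 34, phase 33), so any of them could come first.
Systematically extending each partial ordering one phase at a time and counting, there are 8 complete orderings.

8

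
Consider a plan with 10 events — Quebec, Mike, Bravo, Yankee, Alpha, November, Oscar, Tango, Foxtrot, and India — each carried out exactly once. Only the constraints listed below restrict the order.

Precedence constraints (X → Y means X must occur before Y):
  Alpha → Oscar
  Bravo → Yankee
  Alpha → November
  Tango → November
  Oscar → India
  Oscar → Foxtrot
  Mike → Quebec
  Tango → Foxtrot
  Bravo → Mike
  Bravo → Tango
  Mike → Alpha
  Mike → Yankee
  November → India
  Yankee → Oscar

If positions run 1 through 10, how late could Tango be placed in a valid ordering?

7

Every event that must follow Tango has to come after it. Tracing all chains starting from Tango, those events are: November, Foxtrot, India — 3 in total.
With 3 mandatory successors out of 10 events total, the latest slot for Tango is 10−3 = 7, and it's reachable by doing all non-successors before Tango.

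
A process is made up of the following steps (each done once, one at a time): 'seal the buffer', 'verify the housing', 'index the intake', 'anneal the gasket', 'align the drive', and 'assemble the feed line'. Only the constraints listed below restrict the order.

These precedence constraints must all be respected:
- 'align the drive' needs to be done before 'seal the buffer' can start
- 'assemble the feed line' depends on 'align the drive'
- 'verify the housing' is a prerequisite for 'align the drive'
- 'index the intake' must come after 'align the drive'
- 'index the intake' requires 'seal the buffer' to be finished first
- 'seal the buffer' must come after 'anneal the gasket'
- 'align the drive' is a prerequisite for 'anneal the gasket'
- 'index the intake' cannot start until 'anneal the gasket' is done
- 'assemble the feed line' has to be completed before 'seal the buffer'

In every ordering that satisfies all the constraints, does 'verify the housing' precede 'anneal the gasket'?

Yes

Tracing the constraints gives a chain: 'verify the housing' → 'align the drive' → 'anneal the gasket'.
That forces 'verify the housing' before 'anneal the gasket' in every valid schedule.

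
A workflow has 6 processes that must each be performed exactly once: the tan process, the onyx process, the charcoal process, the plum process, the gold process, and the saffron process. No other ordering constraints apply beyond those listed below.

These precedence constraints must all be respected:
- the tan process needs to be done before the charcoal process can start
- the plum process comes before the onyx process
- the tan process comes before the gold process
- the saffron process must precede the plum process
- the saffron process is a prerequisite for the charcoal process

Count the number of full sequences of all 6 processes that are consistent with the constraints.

The processes with no prerequisites are the tan process, the saffron process; any of them can be placed first.
Systematically extending each partial ordering one process at a time and counting, there are 35 complete orderings.

35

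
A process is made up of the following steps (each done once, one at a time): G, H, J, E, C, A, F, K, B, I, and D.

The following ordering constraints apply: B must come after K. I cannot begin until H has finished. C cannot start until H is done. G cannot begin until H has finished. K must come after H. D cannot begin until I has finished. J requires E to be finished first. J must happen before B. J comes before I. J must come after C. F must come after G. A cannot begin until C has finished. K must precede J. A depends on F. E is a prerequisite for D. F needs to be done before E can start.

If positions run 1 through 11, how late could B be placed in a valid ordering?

11

Nothing depends on B, so it can be the final step, position 11.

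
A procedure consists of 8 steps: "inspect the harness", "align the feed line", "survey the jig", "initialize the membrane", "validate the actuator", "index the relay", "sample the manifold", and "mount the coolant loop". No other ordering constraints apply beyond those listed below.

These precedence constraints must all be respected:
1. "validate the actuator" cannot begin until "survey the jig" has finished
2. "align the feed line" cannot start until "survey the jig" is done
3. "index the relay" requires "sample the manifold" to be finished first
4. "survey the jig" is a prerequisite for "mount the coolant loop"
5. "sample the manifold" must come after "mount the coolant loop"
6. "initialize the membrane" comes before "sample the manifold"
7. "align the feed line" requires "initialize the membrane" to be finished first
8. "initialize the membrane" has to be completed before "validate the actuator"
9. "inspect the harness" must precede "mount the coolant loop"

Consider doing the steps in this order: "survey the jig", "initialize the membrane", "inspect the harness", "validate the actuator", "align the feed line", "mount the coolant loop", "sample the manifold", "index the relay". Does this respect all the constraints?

Yes

Checking each listed constraint against this order: for instance, "initialize the membrane" is in position 2 and "sample the manifold" in position 7, so that constraint holds — and the remaining constraints check out the same way.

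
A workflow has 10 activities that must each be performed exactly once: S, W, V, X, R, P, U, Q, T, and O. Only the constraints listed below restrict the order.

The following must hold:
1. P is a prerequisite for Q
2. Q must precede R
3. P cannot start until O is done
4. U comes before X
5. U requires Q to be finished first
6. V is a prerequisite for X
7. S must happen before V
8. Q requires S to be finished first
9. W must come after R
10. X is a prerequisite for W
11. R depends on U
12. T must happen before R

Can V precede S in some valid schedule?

No

The constraints give a chain S → V, which forces S before V.
Hence V can never be scheduled before S.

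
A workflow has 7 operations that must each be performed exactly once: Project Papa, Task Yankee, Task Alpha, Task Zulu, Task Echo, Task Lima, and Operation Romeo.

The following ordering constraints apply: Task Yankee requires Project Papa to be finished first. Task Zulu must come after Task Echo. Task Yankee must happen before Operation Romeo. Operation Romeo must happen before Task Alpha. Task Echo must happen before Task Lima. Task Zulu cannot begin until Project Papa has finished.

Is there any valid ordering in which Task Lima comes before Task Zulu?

Yes

Nothing in the constraints forces Task Zulu before Task Lima — there is no chain from Task Zulu to Task Lima.
So a valid ordering placing Task Lima earlier than Task Zulu exists.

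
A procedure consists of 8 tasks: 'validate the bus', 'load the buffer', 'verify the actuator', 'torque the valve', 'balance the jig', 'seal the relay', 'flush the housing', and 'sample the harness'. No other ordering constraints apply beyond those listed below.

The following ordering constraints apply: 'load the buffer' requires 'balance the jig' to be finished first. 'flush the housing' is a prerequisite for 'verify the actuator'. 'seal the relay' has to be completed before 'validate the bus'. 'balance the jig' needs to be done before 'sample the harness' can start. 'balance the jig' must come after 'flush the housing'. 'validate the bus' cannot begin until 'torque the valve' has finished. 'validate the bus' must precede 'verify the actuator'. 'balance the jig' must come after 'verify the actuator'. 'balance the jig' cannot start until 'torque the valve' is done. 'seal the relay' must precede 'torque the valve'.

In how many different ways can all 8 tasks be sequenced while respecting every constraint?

2 tasks have no prerequisites ('seal the relay', 'flush the housing'), so any of them could come first.
Systematically extending each partial ordering one task at a time and counting, there are 8 complete orderings.

8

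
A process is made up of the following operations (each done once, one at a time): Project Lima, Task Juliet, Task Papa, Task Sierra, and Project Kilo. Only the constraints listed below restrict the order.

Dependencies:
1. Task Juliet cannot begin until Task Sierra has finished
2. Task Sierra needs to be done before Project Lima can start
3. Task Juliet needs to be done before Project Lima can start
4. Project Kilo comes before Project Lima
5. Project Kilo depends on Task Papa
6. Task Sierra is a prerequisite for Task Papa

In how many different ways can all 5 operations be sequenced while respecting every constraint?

3

Task Sierra is the only operation with nothing required before it, so every ordering starts there.
Counting all ways to extend the partial order to a total order gives 3.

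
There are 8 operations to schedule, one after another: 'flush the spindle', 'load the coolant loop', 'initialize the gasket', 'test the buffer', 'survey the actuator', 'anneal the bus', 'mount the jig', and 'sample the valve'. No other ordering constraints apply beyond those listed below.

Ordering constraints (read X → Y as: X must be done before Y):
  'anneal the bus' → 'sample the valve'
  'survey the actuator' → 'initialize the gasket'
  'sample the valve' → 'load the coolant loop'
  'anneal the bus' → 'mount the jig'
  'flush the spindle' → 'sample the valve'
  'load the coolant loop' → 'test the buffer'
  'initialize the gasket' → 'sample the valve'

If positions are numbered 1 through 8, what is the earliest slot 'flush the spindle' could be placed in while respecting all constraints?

Nothing is required before 'flush the spindle'; it can be the very first operation.

1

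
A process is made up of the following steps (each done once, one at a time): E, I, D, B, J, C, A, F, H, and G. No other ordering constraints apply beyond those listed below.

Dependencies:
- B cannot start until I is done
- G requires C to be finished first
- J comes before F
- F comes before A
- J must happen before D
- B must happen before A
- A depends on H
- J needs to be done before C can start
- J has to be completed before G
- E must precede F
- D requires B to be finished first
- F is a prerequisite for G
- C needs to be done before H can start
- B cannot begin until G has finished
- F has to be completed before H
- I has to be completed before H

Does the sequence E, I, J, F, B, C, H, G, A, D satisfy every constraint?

In the proposed order, B appears before G.
That contradicts the constraint that G must precede B.

No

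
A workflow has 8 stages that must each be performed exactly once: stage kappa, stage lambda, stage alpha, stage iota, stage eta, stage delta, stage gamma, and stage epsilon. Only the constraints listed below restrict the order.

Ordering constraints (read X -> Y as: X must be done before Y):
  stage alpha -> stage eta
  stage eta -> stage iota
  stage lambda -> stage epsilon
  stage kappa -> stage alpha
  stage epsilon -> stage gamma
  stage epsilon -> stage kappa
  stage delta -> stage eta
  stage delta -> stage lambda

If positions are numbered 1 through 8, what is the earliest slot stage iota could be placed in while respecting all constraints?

The stages that are forced before stage iota, directly or transitively, are stage kappa, stage lambda, stage alpha, stage eta, stage delta, stage epsilon. That's 6 stages.
So at minimum 6 stages come before stage iota, putting stage iota no earlier than position 7. That position is achievable by scheduling exactly those predecessors first.

7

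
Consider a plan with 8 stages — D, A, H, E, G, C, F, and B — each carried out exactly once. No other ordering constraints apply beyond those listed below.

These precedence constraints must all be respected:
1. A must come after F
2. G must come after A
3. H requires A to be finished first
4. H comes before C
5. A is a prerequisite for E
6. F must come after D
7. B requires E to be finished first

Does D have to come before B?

There is a constraint chain D → F → A → E → B.
That forces D before B in every valid schedule.

Yes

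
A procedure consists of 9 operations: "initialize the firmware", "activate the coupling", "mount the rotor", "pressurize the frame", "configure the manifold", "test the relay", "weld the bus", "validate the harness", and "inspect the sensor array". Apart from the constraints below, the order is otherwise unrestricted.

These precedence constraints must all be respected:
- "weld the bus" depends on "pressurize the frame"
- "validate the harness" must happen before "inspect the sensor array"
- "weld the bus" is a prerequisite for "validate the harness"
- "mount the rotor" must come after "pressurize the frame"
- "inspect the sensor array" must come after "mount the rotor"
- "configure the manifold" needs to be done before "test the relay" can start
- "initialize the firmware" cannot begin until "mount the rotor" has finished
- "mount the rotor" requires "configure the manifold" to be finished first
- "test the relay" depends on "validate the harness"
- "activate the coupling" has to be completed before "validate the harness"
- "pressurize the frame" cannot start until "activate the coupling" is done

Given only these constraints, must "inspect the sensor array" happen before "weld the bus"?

No

In fact the dependencies run the other way: "weld the bus" → "validate the harness" → "inspect the sensor array".
So "inspect the sensor array" never precedes "weld the bus".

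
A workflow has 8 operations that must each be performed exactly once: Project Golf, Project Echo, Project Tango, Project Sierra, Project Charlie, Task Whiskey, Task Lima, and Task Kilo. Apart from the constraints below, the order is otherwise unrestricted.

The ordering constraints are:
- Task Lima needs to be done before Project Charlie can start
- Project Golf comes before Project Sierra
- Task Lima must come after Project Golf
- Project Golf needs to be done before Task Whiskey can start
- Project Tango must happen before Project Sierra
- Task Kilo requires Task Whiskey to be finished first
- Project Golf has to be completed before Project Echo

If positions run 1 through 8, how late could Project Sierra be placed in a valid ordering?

No constraint forces any operation after Project Sierra, so it can be placed last, in position 8.

8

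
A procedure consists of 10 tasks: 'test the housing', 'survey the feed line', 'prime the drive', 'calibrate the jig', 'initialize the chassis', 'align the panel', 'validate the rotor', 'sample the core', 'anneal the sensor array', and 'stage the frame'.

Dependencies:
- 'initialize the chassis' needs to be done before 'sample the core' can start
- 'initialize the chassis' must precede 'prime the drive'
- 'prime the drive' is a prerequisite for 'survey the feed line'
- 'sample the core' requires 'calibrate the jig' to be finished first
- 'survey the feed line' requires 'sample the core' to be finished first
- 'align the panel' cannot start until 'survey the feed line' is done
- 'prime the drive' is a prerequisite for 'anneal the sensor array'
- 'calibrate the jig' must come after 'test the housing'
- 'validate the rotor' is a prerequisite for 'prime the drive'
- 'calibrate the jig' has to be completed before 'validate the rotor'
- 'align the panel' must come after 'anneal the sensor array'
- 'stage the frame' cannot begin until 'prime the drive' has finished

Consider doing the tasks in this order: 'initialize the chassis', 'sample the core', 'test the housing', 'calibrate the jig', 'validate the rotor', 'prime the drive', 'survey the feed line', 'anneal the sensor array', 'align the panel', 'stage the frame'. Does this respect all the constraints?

In the proposed order, 'sample the core' appears before 'calibrate the jig'.
But one of the constraints requires 'calibrate the jig' before 'sample the core', so this ordering violates it.

No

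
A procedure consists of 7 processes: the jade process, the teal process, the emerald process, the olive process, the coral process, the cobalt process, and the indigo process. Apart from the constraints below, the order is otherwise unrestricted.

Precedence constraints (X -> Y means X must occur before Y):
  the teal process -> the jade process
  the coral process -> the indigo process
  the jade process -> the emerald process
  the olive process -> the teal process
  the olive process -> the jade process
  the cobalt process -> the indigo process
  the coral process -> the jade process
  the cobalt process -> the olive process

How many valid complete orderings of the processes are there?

2 processes have no prerequisites (the coral process, the cobalt process), so any of them could come first.
Enumerating by repeatedly choosing an available process (one whose prerequisites are all placed) gives 17 distinct complete orderings.

17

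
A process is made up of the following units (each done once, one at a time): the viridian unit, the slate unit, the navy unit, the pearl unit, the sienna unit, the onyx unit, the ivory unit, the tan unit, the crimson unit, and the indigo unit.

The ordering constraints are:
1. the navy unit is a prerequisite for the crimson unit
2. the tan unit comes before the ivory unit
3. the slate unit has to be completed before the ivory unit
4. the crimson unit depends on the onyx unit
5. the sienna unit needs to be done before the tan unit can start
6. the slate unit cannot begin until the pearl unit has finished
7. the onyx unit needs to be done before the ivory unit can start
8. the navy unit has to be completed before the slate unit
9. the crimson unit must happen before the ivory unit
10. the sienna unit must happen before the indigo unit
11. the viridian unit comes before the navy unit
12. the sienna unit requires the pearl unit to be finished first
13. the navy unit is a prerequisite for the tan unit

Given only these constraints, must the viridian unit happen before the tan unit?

Yes

Tracing the constraints gives a chain: the viridian unit → the navy unit → the tan unit.
That forces the viridian unit before the tan unit in every valid schedule.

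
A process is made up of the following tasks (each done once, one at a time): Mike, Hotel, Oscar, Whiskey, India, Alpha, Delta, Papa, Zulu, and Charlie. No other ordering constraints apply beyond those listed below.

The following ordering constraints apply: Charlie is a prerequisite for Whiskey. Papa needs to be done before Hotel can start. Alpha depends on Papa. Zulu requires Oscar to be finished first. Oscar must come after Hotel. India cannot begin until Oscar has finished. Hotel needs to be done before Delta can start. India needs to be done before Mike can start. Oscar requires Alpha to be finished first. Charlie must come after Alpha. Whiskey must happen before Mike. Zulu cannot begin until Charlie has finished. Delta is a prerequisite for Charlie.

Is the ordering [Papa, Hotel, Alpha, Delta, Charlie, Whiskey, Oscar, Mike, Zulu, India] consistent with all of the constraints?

The sequence places Mike ahead of India.
But one of the constraints requires India before Mike, so this ordering violates it.

No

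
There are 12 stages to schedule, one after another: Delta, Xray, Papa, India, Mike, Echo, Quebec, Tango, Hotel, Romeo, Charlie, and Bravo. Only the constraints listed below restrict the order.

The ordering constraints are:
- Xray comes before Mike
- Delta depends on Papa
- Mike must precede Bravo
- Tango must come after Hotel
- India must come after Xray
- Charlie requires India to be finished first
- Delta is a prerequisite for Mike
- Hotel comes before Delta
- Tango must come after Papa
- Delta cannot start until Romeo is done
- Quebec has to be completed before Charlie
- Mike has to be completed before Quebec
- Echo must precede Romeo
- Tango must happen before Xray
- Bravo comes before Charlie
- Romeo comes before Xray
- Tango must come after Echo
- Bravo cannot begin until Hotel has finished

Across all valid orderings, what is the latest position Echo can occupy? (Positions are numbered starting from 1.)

The stages that are forced after Echo, directly or by a chain of constraints, are Delta, Xray, India, Mike, Quebec, Tango, Romeo, Charlie, Bravo. That's 9 stages.
With 9 mandatory successors out of 12 stages total, the latest slot for Echo is 12−9 = 3, and it's reachable by doing all non-successors before Echo.

3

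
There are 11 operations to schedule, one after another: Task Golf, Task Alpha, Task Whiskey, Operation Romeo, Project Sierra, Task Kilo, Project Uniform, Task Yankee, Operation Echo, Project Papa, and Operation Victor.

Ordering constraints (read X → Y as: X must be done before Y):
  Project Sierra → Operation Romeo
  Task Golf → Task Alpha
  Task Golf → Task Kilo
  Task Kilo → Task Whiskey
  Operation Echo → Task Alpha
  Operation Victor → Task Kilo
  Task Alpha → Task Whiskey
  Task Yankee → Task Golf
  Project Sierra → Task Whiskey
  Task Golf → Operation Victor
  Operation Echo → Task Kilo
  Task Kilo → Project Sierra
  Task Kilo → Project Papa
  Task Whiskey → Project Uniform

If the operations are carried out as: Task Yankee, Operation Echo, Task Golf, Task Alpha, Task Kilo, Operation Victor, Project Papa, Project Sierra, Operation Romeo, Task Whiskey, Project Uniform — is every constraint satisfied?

In the proposed order, Task Kilo appears before Operation Victor.
Since Operation Victor is required before Task Kilo, the ordering is invalid.

No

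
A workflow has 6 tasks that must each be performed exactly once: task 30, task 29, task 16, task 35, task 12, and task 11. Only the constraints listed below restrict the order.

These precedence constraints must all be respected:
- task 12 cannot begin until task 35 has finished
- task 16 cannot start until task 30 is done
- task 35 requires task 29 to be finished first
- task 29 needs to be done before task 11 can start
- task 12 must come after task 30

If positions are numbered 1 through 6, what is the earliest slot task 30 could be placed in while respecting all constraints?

No constraint forces any other task before task 30, so it can be placed first.

1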